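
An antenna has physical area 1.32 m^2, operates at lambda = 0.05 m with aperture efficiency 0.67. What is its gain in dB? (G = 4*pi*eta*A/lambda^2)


G_linear = 4*pi*0.67*1.32/0.05^2 = 4445.48
G_dB = 10*log10(4445.48) = 36.5 dB

36.5 dB


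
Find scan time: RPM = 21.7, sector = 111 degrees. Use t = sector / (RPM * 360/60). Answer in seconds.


t = 111 / (21.7 * 360) * 60 = 0.85 s

0.85 s


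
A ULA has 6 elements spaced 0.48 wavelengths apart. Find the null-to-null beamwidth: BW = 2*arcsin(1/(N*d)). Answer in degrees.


1/(N*d) = 1/(6*0.48) = 0.347222
BW = 2*arcsin(0.347222) = 40.6 degrees

40.6 degrees


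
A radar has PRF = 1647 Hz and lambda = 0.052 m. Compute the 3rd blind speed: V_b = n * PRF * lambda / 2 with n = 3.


V_blind = 3 * 1647 * 0.052 / 2 = 128.5 m/s

128.5 m/s


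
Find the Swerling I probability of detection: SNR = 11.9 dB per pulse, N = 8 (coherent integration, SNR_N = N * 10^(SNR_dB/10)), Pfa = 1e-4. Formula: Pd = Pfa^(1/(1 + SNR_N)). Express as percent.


SNR_lin = 10^(11.9/10) = 15.48817
SNR_N = 8 * 15.48817 = 123.90536
1/(1 + SNR_N) = 1/124.90536 = 0.0080061
Pd = (1e-4)^0.0080061 = 0.92891
Pd = 92.9%

92.9%


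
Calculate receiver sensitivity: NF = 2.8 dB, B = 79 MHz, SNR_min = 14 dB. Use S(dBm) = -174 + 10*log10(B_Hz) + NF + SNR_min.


10*log10(79000000.0) = 78.98
S = -174 + 78.98 + 2.8 + 14 = -78.2 dBm

-78.2 dBm


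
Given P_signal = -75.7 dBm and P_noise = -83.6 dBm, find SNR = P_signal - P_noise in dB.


SNR = -75.7 - (-83.6) = 7.9 dB

7.9 dB


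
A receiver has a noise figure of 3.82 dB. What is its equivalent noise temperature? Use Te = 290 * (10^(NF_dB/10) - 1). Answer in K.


NF_lin = 10^(3.82/10) = 2.409905
Te = 290 * (2.409905 - 1) = 408.9 K

408.9 K


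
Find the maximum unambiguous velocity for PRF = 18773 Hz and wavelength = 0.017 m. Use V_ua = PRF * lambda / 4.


V_ua = 18773 * 0.017 / 4 = 79.8 m/s

79.8 m/s


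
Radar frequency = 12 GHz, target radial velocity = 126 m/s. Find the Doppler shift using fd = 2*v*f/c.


fd = 2 * 126 * 12000000000.0 / 3e8 = 10080.0 Hz

10080.0 Hz


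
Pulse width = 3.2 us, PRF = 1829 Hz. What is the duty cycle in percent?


DC = 3.2e-6 * 1829 * 100 = 0.59%

0.59%


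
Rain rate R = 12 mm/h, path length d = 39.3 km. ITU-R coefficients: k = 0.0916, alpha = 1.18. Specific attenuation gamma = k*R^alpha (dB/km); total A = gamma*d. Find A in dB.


gamma = 0.0916 * 12^1.18 = 1.719212 dB/km
A = 1.719212 * 39.3 = 67.57 dB

67.57 dB


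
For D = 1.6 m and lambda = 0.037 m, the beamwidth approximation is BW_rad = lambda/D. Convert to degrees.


BW_rad = 0.037 / 1.6 = 0.023125
BW_deg = 1.32 degrees

1.32 degrees


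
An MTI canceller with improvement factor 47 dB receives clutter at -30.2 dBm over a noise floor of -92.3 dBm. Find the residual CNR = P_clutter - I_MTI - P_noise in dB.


CNR = -30.2 - 47 - (-92.3) = 15.1 dB

15.1 dB


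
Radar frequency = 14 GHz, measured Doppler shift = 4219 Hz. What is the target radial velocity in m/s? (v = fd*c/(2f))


v = 4219 * 3e8 / (2 * 14000000000.0) = 45.2 m/s

45.2 m/s


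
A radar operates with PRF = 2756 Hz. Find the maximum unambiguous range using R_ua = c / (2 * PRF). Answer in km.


R_ua = 3e8 / (2 * 2756) = 54426.7 m = 54.4 km

54.4 km


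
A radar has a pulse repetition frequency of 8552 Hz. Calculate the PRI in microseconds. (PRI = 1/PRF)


PRI = 1/8552 = 0.0001169317 s = 116.9 us

116.9 us


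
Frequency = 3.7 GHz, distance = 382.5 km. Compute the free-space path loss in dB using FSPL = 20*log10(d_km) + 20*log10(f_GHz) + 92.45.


20*log10(382.5) = 51.65
20*log10(3.7) = 11.36
FSPL = 155.5 dB

155.5 dB


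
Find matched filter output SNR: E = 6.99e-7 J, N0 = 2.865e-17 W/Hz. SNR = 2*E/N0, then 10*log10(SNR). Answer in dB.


SNR_lin = 2 * 6.99e-7 / 2.865e-17 = 4.88e10
SNR_dB = 10*log10(4.88e10) = 106.9 dB

106.9 dB


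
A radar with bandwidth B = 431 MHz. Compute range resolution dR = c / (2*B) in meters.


dR = 3e8 / (2 * 431000000.0) = 0.35 m

0.35 m


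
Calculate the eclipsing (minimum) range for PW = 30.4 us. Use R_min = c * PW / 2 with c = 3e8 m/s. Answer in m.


R_min = 3e8 * 30.4e-6 / 2 = 4560.0 m

4560.0 m


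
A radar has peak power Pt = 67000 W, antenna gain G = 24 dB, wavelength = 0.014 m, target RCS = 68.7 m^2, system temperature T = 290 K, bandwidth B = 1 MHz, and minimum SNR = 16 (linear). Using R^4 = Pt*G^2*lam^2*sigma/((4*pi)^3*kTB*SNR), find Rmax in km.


G_lin = 10^(24/10) = 251.188643
R^4 = 67000 * 251.188643^2 * 0.014^2 * 68.7 / ((4*pi)^3 * 1.38e-23 * 290 * 1000000.0 * 16)
R^4 = 4.47982e17 m^4
R_max = (4.47982e17)^(1/4) = 25871.1 m = 25.9 km

25.9 km


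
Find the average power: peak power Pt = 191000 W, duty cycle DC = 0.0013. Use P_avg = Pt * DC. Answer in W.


P_avg = 191000 * 0.0013 = 248.3 W

248.3 W


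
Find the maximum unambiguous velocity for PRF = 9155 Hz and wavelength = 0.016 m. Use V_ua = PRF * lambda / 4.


V_ua = 9155 * 0.016 / 4 = 36.6 m/s

36.6 m/s


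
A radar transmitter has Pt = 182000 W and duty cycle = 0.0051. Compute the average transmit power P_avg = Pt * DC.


P_avg = 182000 * 0.0051 = 928.2 W

928.2 W


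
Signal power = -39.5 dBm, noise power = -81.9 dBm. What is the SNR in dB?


SNR = -39.5 - (-81.9) = 42.4 dB

42.4 dB


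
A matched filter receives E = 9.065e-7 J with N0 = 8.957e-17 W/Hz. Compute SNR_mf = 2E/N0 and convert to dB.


SNR_lin = 2 * 9.065e-7 / 8.957e-17 = 2.024e10
SNR_dB = 10*log10(2.024e10) = 103.1 dB

103.1 dB


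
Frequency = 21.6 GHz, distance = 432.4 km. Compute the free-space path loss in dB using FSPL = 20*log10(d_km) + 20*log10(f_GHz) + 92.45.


20*log10(432.4) = 52.72
20*log10(21.6) = 26.69
FSPL = 171.9 dB

171.9 dB


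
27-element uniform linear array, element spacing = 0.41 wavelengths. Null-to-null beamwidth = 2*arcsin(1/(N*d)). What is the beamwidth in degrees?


1/(N*d) = 1/(27*0.41) = 0.090334
BW = 2*arcsin(0.090334) = 10.4 degrees

10.4 degrees


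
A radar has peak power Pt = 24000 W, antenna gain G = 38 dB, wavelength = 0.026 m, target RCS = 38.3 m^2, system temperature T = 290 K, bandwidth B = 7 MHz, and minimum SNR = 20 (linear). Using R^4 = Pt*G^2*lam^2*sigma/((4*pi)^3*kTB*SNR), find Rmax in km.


G_lin = 10^(38/10) = 6309.573445
R^4 = 24000 * 6309.573445^2 * 0.026^2 * 38.3 / ((4*pi)^3 * 1.38e-23 * 290 * 7000000.0 * 20)
R^4 = 2.22496e19 m^4
R_max = (2.22496e19)^(1/4) = 68680.0 m = 68.7 km

68.7 km


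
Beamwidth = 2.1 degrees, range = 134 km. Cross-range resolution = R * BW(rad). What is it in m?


BW_rad = 0.036651914
CR = 134000 * 0.036651914 = 4911.4 m

4911.4 m


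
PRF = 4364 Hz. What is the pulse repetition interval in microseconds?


PRI = 1/4364 = 0.0002291476 s = 229.1 us

229.1 us


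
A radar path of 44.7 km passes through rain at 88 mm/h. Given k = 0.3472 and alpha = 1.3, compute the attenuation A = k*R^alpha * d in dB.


gamma = 0.3472 * 88^1.3 = 117.059642 dB/km
A = 117.059642 * 44.7 = 5232.57 dB

5232.57 dB


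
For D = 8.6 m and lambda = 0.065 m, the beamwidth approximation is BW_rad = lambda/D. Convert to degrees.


BW_rad = 0.065 / 8.6 = 0.007558
BW_deg = 0.43 degrees

0.43 degrees


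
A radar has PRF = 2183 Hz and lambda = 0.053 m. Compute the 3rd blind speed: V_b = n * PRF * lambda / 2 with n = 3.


V_blind = 3 * 2183 * 0.053 / 2 = 173.5 m/s

173.5 m/s


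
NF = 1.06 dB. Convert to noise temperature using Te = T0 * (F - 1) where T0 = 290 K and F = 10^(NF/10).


NF_lin = 10^(1.06/10) = 1.276439
Te = 290 * (1.276439 - 1) = 80.2 K

80.2 K


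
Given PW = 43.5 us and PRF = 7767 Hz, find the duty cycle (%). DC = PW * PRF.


DC = 43.5e-6 * 7767 * 100 = 33.79%

33.79%


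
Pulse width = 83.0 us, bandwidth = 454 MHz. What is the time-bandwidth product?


TBP = 83.0 * 454 = 37682.0

37682.0


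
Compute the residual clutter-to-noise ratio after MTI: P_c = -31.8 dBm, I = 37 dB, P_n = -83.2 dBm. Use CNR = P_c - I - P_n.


CNR = -31.8 - 37 - (-83.2) = 14.4 dB

14.4 dB


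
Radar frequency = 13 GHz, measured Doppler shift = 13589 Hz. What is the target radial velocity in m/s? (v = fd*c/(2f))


v = 13589 * 3e8 / (2 * 13000000000.0) = 156.8 m/s

156.8 m/s


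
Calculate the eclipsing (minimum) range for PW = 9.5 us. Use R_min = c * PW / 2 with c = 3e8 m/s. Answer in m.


R_min = 3e8 * 9.5e-6 / 2 = 1425.0 m

1425.0 m


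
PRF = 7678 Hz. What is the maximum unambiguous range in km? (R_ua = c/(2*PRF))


R_ua = 3e8 / (2 * 7678) = 19536.3 m = 19.5 km

19.5 km


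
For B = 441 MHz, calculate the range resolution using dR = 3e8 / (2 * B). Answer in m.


dR = 3e8 / (2 * 441000000.0) = 0.34 m

0.34 m


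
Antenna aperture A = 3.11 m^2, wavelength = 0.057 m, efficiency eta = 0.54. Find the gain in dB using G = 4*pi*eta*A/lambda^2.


G_linear = 4*pi*0.54*3.11/0.057^2 = 6495.53
G_dB = 10*log10(6495.53) = 38.1 dB

38.1 dB


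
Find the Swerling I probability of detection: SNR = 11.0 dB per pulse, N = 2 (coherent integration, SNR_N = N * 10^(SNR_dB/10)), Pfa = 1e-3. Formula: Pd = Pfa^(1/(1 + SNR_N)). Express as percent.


SNR_lin = 10^(11.0/10) = 12.58925
SNR_N = 2 * 12.58925 = 25.1785
1/(1 + SNR_N) = 1/26.1785 = 0.0381993
Pd = (1e-3)^0.0381993 = 0.76807
Pd = 76.8%

76.8%


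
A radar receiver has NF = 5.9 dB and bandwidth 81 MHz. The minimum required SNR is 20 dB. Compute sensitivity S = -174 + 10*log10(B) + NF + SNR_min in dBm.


10*log10(81000000.0) = 79.08
S = -174 + 79.08 + 5.9 + 20 = -69.0 dBm

-69.0 dBm


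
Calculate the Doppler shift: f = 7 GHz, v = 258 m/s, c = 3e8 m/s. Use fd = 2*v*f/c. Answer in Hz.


fd = 2 * 258 * 7000000000.0 / 3e8 = 12040.0 Hz

12040.0 Hz


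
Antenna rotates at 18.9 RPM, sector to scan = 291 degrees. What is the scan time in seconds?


t = 291 / (18.9 * 360) * 60 = 2.57 s

2.57 s


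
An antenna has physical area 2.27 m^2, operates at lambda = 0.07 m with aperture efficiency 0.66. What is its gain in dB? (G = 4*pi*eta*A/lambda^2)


G_linear = 4*pi*0.66*2.27/0.07^2 = 3842.23
G_dB = 10*log10(3842.23) = 35.8 dB

35.8 dB


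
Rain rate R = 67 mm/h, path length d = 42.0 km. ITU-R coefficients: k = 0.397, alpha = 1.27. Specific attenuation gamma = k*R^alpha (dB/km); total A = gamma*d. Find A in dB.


gamma = 0.397 * 67^1.27 = 82.776204 dB/km
A = 82.776204 * 42.0 = 3476.6 dB

3476.6 dB


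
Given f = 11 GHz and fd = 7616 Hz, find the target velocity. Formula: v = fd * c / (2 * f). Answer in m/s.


v = 7616 * 3e8 / (2 * 11000000000.0) = 103.9 m/s

103.9 m/s


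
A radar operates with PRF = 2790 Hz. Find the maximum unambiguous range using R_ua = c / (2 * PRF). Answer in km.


R_ua = 3e8 / (2 * 2790) = 53763.4 m = 53.8 km

53.8 km


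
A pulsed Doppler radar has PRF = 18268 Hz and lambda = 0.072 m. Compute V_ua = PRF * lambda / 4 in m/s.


V_ua = 18268 * 0.072 / 4 = 328.8 m/s

328.8 m/s


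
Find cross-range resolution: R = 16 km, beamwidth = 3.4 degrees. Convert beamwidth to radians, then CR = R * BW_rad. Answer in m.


BW_rad = 0.059341195
CR = 16000 * 0.059341195 = 949.5 m

949.5 m


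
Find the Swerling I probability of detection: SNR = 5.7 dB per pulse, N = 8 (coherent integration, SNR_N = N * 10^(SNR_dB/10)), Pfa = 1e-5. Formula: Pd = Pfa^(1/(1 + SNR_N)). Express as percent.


SNR_lin = 10^(5.7/10) = 3.71535
SNR_N = 8 * 3.71535 = 29.7228
1/(1 + SNR_N) = 1/30.7228 = 0.0325491
Pd = (1e-5)^0.0325491 = 0.68747
Pd = 68.7%

68.7%


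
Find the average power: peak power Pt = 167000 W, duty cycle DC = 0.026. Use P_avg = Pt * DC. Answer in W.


P_avg = 167000 * 0.026 = 4342.0 W

4342.0 W


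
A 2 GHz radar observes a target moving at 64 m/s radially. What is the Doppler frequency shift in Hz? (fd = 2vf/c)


fd = 2 * 64 * 2000000000.0 / 3e8 = 853.3 Hz

853.3 Hz


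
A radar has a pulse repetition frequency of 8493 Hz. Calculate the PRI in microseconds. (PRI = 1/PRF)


PRI = 1/8493 = 0.000117744 s = 117.7 us

117.7 us


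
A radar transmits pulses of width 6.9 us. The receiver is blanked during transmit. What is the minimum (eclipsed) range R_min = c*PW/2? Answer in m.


R_min = 3e8 * 6.9e-6 / 2 = 1035.0 m

1035.0 m


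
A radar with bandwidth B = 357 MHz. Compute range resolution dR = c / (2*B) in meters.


dR = 3e8 / (2 * 357000000.0) = 0.42 m

0.42 m


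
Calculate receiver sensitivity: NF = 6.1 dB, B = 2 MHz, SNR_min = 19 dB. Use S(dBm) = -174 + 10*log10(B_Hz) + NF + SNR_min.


10*log10(2000000.0) = 63.01
S = -174 + 63.01 + 6.1 + 19 = -85.9 dBm

-85.9 dBm


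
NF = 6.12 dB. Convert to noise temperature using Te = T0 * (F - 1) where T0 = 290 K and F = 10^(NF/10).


NF_lin = 10^(6.12/10) = 4.092607
Te = 290 * (4.092607 - 1) = 896.9 K

896.9 K


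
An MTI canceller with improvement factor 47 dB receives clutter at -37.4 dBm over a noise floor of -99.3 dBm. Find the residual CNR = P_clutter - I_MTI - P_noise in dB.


CNR = -37.4 - 47 - (-99.3) = 14.9 dB

14.9 dB


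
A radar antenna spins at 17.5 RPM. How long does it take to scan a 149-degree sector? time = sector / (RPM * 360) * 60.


t = 149 / (17.5 * 360) * 60 = 1.42 s

1.42 s


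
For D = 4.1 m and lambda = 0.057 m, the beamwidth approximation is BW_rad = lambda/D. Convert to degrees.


BW_rad = 0.057 / 4.1 = 0.013902
BW_deg = 0.8 degrees

0.8 degrees


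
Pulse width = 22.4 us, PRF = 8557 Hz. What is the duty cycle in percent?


DC = 22.4e-6 * 8557 * 100 = 19.17%

19.17%


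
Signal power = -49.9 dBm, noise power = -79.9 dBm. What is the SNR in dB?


SNR = -49.9 - (-79.9) = 30.0 dB

30.0 dB


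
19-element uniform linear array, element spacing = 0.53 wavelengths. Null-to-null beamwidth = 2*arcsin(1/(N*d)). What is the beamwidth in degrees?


1/(N*d) = 1/(19*0.53) = 0.099305
BW = 2*arcsin(0.099305) = 11.4 degrees

11.4 degrees


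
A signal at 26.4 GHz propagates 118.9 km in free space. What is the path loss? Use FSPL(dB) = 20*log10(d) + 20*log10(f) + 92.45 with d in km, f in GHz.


20*log10(118.9) = 41.5
20*log10(26.4) = 28.43
FSPL = 162.4 dB

162.4 dB


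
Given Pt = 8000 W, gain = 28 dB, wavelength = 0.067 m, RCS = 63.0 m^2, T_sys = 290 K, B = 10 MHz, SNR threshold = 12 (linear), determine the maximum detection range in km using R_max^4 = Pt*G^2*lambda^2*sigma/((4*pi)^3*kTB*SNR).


G_lin = 10^(28/10) = 630.957344
R^4 = 8000 * 630.957344^2 * 0.067^2 * 63.0 / ((4*pi)^3 * 1.38e-23 * 290 * 10000000.0 * 12)
R^4 = 9.45131e17 m^4
R_max = (9.45131e17)^(1/4) = 31179.8 m = 31.2 km

31.2 km


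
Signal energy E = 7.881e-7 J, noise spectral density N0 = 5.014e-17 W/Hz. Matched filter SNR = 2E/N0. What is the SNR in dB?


SNR_lin = 2 * 7.881e-7 / 5.014e-17 = 3.144e10
SNR_dB = 10*log10(3.144e10) = 105.0 dB

105.0 dB


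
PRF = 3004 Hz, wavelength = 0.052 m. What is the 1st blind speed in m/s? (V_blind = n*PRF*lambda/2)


V_blind = 1 * 3004 * 0.052 / 2 = 78.1 m/s

78.1 m/s


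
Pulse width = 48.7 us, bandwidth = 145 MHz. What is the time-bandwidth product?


TBP = 48.7 * 145 = 7061.5

7061.5


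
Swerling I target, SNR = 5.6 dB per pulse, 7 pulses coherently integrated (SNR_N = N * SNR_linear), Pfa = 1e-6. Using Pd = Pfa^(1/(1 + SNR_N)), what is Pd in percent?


SNR_lin = 10^(5.6/10) = 3.63078
SNR_N = 7 * 3.63078 = 25.41546
1/(1 + SNR_N) = 1/26.41546 = 0.0378566
Pd = (1e-6)^0.0378566 = 0.59273
Pd = 59.3%

59.3%


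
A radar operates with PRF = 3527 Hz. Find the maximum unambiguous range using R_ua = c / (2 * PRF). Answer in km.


R_ua = 3e8 / (2 * 3527) = 42529.1 m = 42.5 km

42.5 km


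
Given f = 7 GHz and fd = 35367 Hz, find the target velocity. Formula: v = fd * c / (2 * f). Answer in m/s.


v = 35367 * 3e8 / (2 * 7000000000.0) = 757.9 m/s

757.9 m/s


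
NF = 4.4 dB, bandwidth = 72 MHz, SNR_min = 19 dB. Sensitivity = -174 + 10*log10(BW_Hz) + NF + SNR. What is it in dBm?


10*log10(72000000.0) = 78.57
S = -174 + 78.57 + 4.4 + 19 = -72.0 dBm

-72.0 dBm


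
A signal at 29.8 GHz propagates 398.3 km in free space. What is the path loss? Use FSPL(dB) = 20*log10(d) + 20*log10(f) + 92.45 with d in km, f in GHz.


20*log10(398.3) = 52.0
20*log10(29.8) = 29.48
FSPL = 173.9 dB

173.9 dB


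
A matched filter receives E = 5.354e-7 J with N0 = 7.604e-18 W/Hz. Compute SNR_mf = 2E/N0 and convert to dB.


SNR_lin = 2 * 5.354e-7 / 7.604e-18 = 1.408e11
SNR_dB = 10*log10(1.408e11) = 111.5 dB

111.5 dB


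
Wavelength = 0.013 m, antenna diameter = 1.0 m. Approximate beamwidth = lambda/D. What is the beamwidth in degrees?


BW_rad = 0.013 / 1.0 = 0.013
BW_deg = 0.74 degrees

0.74 degrees


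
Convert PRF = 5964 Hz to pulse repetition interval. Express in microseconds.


PRI = 1/5964 = 0.0001676727 s = 167.7 us

167.7 us


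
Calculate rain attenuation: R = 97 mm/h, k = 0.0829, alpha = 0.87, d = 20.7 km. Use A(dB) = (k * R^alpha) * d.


gamma = 0.0829 * 97^0.87 = 4.436556 dB/km
A = 4.436556 * 20.7 = 91.84 dB

91.84 dB


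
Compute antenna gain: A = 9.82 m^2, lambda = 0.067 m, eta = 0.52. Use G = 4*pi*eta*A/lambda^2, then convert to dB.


G_linear = 4*pi*0.52*9.82/0.067^2 = 14294.7
G_dB = 10*log10(14294.7) = 41.6 dB

41.6 dB


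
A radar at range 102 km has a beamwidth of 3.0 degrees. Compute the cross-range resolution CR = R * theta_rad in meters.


BW_rad = 0.052359878
CR = 102000 * 0.052359878 = 5340.7 m

5340.7 m


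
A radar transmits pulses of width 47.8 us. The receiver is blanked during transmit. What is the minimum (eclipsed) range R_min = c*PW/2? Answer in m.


R_min = 3e8 * 47.8e-6 / 2 = 7170.0 m

7170.0 m


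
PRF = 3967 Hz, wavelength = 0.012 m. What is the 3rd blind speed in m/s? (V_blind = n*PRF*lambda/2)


V_blind = 3 * 3967 * 0.012 / 2 = 71.4 m/s

71.4 m/s


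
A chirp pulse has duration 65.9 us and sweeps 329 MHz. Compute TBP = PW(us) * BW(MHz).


TBP = 65.9 * 329 = 21681.1

21681.1


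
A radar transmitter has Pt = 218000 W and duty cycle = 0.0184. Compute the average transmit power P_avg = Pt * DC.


P_avg = 218000 * 0.0184 = 4011.2 W

4011.2 W


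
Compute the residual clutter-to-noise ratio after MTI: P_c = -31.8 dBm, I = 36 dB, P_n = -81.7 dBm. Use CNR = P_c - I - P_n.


CNR = -31.8 - 36 - (-81.7) = 13.9 dB

13.9 dB


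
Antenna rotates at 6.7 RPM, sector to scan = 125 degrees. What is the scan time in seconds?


t = 125 / (6.7 * 360) * 60 = 3.11 s

3.11 s


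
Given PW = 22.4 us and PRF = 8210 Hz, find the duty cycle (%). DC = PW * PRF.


DC = 22.4e-6 * 8210 * 100 = 18.39%

18.39%


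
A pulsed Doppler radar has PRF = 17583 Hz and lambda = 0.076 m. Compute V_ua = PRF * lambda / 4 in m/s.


V_ua = 17583 * 0.076 / 4 = 334.1 m/s

334.1 m/s


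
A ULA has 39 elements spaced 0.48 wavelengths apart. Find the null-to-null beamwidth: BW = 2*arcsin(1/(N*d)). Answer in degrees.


1/(N*d) = 1/(39*0.48) = 0.053419
BW = 2*arcsin(0.053419) = 6.1 degrees

6.1 degrees


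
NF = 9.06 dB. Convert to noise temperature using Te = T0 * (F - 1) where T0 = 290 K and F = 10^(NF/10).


NF_lin = 10^(9.06/10) = 8.053784
Te = 290 * (8.053784 - 1) = 2045.6 K

2045.6 K


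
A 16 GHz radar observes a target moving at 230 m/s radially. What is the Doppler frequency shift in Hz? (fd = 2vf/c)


fd = 2 * 230 * 16000000000.0 / 3e8 = 24533.3 Hz

24533.3 Hz


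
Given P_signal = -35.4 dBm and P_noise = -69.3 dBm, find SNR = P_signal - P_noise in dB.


SNR = -35.4 - (-69.3) = 33.9 dB

33.9 dB


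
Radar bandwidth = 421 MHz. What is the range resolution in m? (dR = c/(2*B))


dR = 3e8 / (2 * 421000000.0) = 0.36 m

0.36 m


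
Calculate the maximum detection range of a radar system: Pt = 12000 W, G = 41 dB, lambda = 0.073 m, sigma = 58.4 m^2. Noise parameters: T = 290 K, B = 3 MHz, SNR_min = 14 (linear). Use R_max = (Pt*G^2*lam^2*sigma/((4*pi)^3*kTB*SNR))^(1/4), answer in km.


G_lin = 10^(41/10) = 12589.254118
R^4 = 12000 * 12589.254118^2 * 0.073^2 * 58.4 / ((4*pi)^3 * 1.38e-23 * 290 * 3000000.0 * 14)
R^4 = 1.77453e21 m^4
R_max = (1.77453e21)^(1/4) = 205244.2 m = 205.2 km

205.2 km


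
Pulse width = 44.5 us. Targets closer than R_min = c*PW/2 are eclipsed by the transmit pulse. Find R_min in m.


R_min = 3e8 * 44.5e-6 / 2 = 6675.0 m

6675.0 m


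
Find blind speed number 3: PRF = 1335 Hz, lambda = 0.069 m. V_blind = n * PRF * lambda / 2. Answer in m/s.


V_blind = 3 * 1335 * 0.069 / 2 = 138.2 m/s

138.2 m/s


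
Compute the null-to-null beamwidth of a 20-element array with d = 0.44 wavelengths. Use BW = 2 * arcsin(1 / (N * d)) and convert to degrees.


1/(N*d) = 1/(20*0.44) = 0.113636
BW = 2*arcsin(0.113636) = 13.0 degrees

13.0 degrees


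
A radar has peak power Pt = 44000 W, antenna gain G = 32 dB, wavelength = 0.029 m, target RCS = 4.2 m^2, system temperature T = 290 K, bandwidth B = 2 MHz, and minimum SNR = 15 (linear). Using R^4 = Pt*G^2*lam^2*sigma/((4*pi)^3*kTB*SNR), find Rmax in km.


G_lin = 10^(32/10) = 1584.893192
R^4 = 44000 * 1584.893192^2 * 0.029^2 * 4.2 / ((4*pi)^3 * 1.38e-23 * 290 * 2000000.0 * 15)
R^4 = 1.63859e18 m^4
R_max = (1.63859e18)^(1/4) = 35778.1 m = 35.8 km

35.8 km


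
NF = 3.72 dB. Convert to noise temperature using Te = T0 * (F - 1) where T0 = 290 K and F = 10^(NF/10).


NF_lin = 10^(3.72/10) = 2.355049
Te = 290 * (2.355049 - 1) = 393.0 K

393.0 K


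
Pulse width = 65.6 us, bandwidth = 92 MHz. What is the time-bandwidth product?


TBP = 65.6 * 92 = 6035.2

6035.2


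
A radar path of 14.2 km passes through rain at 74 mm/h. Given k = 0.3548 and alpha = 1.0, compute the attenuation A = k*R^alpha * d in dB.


gamma = 0.3548 * 74^1.0 = 26.2552 dB/km
A = 26.2552 * 14.2 = 372.82 dB

372.82 dB


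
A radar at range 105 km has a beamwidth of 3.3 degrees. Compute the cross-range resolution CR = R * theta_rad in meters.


BW_rad = 0.057595865
CR = 105000 * 0.057595865 = 6047.6 m

6047.6 m


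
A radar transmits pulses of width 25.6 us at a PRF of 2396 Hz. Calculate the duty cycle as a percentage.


DC = 25.6e-6 * 2396 * 100 = 6.13%

6.13%


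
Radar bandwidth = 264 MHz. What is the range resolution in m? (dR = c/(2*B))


dR = 3e8 / (2 * 264000000.0) = 0.57 m

0.57 m


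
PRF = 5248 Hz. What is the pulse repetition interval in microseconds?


PRI = 1/5248 = 0.0001905488 s = 190.5 us

190.5 us


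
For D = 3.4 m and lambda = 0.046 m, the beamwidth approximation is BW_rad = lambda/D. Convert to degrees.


BW_rad = 0.046 / 3.4 = 0.013529
BW_deg = 0.78 degrees

0.78 degrees


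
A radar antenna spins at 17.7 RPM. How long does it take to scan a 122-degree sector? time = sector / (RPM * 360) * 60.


t = 122 / (17.7 * 360) * 60 = 1.15 s

1.15 s


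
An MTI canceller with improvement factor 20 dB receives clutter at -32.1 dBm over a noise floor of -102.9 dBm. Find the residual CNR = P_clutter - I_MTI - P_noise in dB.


CNR = -32.1 - 20 - (-102.9) = 50.8 dB

50.8 dB


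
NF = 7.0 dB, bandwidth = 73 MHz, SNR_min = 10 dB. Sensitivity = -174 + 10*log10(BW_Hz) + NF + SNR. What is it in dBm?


10*log10(73000000.0) = 78.63
S = -174 + 78.63 + 7.0 + 10 = -78.4 dBm

-78.4 dBm


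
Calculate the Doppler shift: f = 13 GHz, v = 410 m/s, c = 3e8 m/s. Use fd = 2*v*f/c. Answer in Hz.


fd = 2 * 410 * 13000000000.0 / 3e8 = 35533.3 Hz

35533.3 Hz


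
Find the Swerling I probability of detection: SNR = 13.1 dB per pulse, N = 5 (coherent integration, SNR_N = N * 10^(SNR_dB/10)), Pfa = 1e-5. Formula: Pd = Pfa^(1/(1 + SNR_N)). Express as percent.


SNR_lin = 10^(13.1/10) = 20.41738
SNR_N = 5 * 20.41738 = 102.0869
1/(1 + SNR_N) = 1/103.0869 = 0.0097006
Pd = (1e-5)^0.0097006 = 0.89433
Pd = 89.4%

89.4%


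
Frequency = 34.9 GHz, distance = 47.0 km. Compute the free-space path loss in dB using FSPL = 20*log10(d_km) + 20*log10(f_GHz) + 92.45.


20*log10(47.0) = 33.44
20*log10(34.9) = 30.86
FSPL = 156.7 dB

156.7 dB


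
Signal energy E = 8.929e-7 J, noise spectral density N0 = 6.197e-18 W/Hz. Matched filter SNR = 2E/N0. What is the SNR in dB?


SNR_lin = 2 * 8.929e-7 / 6.197e-18 = 2.882e11
SNR_dB = 10*log10(2.882e11) = 114.6 dB

114.6 dB


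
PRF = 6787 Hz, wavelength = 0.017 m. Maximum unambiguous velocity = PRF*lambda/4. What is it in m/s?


V_ua = 6787 * 0.017 / 4 = 28.8 m/s

28.8 m/s


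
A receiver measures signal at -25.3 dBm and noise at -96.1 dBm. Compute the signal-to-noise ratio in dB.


SNR = -25.3 - (-96.1) = 70.8 dB

70.8 dB


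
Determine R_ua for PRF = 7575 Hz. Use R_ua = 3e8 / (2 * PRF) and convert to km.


R_ua = 3e8 / (2 * 7575) = 19802.0 m = 19.8 km

19.8 km


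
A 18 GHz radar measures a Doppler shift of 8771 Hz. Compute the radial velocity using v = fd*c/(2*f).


v = 8771 * 3e8 / (2 * 18000000000.0) = 73.1 m/s

73.1 m/s


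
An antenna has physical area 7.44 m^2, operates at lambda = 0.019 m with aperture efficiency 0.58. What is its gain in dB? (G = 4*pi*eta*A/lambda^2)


G_linear = 4*pi*0.58*7.44/0.019^2 = 150211.64
G_dB = 10*log10(150211.64) = 51.8 dB

51.8 dB


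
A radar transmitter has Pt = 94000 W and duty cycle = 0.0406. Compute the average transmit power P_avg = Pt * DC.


P_avg = 94000 * 0.0406 = 3816.4 W

3816.4 W


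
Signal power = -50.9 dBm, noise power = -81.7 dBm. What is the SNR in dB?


SNR = -50.9 - (-81.7) = 30.8 dB

30.8 dB


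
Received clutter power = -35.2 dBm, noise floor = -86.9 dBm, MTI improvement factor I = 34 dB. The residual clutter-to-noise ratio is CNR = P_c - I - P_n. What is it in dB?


CNR = -35.2 - 34 - (-86.9) = 17.7 dB

17.7 dB


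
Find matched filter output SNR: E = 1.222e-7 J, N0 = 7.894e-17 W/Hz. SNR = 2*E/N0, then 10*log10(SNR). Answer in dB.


SNR_lin = 2 * 1.222e-7 / 7.894e-17 = 3.096e9
SNR_dB = 10*log10(3.096e9) = 94.9 dB

94.9 dB


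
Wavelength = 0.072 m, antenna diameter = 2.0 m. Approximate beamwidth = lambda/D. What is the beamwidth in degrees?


BW_rad = 0.072 / 2.0 = 0.036
BW_deg = 2.06 degrees

2.06 degrees


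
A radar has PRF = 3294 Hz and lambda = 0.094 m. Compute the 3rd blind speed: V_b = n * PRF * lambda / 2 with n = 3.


V_blind = 3 * 3294 * 0.094 / 2 = 464.5 m/s

464.5 m/s


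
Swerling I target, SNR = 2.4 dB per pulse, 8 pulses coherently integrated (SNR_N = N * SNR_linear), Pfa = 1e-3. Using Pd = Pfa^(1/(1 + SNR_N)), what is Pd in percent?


SNR_lin = 10^(2.4/10) = 1.7378
SNR_N = 8 * 1.7378 = 13.9024
1/(1 + SNR_N) = 1/14.9024 = 0.0671033
Pd = (1e-3)^0.0671033 = 0.62906
Pd = 62.9%

62.9%


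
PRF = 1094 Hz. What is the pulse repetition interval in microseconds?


PRI = 1/1094 = 0.0009140768 s = 914.1 us

914.1 us


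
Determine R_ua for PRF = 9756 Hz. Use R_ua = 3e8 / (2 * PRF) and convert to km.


R_ua = 3e8 / (2 * 9756) = 15375.2 m = 15.4 km

15.4 km


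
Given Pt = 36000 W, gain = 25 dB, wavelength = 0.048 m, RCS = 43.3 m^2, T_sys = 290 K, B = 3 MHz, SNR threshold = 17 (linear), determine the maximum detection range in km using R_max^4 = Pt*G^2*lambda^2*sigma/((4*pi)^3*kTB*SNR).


G_lin = 10^(25/10) = 316.227766
R^4 = 36000 * 316.227766^2 * 0.048^2 * 43.3 / ((4*pi)^3 * 1.38e-23 * 290 * 3000000.0 * 17)
R^4 = 8.86739e17 m^4
R_max = (8.86739e17)^(1/4) = 30686.6 m = 30.7 km

30.7 km


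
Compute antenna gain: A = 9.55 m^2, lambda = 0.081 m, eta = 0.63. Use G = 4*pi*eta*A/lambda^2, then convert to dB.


G_linear = 4*pi*0.63*9.55/0.081^2 = 11523.48
G_dB = 10*log10(11523.48) = 40.6 dB

40.6 dB


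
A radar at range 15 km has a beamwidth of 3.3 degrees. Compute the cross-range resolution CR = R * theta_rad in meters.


BW_rad = 0.057595865
CR = 15000 * 0.057595865 = 863.9 m

863.9 m


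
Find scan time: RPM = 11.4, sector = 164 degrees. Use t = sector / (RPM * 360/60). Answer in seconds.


t = 164 / (11.4 * 360) * 60 = 2.4 s

2.4 s


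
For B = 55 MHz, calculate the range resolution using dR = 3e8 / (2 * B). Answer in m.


dR = 3e8 / (2 * 55000000.0) = 2.73 m

2.73 m


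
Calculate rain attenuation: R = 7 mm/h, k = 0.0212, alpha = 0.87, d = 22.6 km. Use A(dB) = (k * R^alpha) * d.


gamma = 0.0212 * 7^0.87 = 0.115231 dB/km
A = 0.115231 * 22.6 = 2.6 dB

2.6 dB


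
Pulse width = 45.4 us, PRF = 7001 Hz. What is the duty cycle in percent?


DC = 45.4e-6 * 7001 * 100 = 31.78%

31.78%


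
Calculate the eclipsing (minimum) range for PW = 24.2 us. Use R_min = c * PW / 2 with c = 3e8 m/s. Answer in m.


R_min = 3e8 * 24.2e-6 / 2 = 3630.0 m

3630.0 m


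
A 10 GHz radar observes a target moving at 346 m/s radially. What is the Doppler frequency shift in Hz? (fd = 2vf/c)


fd = 2 * 346 * 10000000000.0 / 3e8 = 23066.7 Hz

23066.7 Hz


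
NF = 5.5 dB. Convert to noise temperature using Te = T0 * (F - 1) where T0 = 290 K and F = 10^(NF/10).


NF_lin = 10^(5.5/10) = 3.548134
Te = 290 * (3.548134 - 1) = 739.0 K

739.0 K


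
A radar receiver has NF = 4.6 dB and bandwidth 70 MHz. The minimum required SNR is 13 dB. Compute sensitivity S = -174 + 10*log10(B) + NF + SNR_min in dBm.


10*log10(70000000.0) = 78.45
S = -174 + 78.45 + 4.6 + 13 = -77.9 dBm

-77.9 dBm


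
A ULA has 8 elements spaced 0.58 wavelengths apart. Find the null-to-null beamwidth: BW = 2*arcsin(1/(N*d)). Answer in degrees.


1/(N*d) = 1/(8*0.58) = 0.215517
BW = 2*arcsin(0.215517) = 24.9 degrees

24.9 degrees


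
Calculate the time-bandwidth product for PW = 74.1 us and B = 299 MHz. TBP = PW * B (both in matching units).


TBP = 74.1 * 299 = 22155.9

22155.9


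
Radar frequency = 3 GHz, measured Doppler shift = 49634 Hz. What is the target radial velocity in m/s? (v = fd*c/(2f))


v = 49634 * 3e8 / (2 * 3000000000.0) = 2481.7 m/s

2481.7 m/s


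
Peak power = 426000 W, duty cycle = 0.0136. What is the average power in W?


P_avg = 426000 * 0.0136 = 5793.6 W

5793.6 W


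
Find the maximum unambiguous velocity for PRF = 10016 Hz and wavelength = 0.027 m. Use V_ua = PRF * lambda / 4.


V_ua = 10016 * 0.027 / 4 = 67.6 m/s

67.6 m/s


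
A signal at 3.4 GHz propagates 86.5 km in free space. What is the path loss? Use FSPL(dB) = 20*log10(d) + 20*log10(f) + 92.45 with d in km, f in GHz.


20*log10(86.5) = 38.74
20*log10(3.4) = 10.63
FSPL = 141.8 dB

141.8 dB


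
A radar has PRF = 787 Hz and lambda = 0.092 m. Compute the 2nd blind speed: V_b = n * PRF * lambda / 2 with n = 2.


V_blind = 2 * 787 * 0.092 / 2 = 72.4 m/s

72.4 m/s


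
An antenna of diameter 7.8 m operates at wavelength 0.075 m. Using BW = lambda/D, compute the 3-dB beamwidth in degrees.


BW_rad = 0.075 / 7.8 = 0.009615
BW_deg = 0.55 degrees

0.55 degrees


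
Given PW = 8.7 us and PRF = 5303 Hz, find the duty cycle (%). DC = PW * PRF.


DC = 8.7e-6 * 5303 * 100 = 4.61%

4.61%


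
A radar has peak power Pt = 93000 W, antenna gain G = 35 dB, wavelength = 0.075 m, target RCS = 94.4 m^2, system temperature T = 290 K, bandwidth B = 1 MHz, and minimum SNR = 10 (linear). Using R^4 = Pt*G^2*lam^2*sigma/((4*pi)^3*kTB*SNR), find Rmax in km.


G_lin = 10^(35/10) = 3162.27766
R^4 = 93000 * 3162.27766^2 * 0.075^2 * 94.4 / ((4*pi)^3 * 1.38e-23 * 290 * 1000000.0 * 10)
R^4 = 6.21829e21 m^4
R_max = (6.21829e21)^(1/4) = 280813.3 m = 280.8 km

280.8 km


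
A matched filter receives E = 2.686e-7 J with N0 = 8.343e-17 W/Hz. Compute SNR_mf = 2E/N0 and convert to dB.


SNR_lin = 2 * 2.686e-7 / 8.343e-17 = 6.439e9
SNR_dB = 10*log10(6.439e9) = 98.1 dB

98.1 dB


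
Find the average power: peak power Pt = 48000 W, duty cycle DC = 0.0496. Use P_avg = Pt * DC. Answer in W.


P_avg = 48000 * 0.0496 = 2380.8 W

2380.8 W


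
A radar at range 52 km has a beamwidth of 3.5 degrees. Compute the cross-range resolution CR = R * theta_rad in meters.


BW_rad = 0.061086524
CR = 52000 * 0.061086524 = 3176.5 m

3176.5 m


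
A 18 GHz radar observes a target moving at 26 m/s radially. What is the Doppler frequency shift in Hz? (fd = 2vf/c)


fd = 2 * 26 * 18000000000.0 / 3e8 = 3120.0 Hz

3120.0 Hz


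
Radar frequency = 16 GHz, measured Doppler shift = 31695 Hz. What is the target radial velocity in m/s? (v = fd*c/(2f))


v = 31695 * 3e8 / (2 * 16000000000.0) = 297.1 m/s

297.1 m/s


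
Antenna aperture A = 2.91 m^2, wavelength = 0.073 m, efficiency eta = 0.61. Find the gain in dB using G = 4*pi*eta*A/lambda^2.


G_linear = 4*pi*0.61*2.91/0.073^2 = 4185.88
G_dB = 10*log10(4185.88) = 36.2 dB

36.2 dB


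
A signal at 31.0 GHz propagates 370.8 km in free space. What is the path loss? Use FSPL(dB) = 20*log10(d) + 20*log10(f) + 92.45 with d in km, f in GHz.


20*log10(370.8) = 51.38
20*log10(31.0) = 29.83
FSPL = 173.7 dB

173.7 dB


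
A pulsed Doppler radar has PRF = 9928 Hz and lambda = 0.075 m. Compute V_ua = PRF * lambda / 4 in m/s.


V_ua = 9928 * 0.075 / 4 = 186.2 m/s

186.2 m/s


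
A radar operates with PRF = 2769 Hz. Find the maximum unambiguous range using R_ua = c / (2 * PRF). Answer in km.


R_ua = 3e8 / (2 * 2769) = 54171.2 m = 54.2 km

54.2 km


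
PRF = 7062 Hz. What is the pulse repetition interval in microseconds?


PRI = 1/7062 = 0.0001416029 s = 141.6 us

141.6 us


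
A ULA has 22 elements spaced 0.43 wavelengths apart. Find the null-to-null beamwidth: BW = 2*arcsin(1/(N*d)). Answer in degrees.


1/(N*d) = 1/(22*0.43) = 0.105708
BW = 2*arcsin(0.105708) = 12.1 degrees

12.1 degrees


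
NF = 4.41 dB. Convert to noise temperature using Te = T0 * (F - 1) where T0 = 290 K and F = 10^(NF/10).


NF_lin = 10^(4.41/10) = 2.760578
Te = 290 * (2.760578 - 1) = 510.6 K

510.6 K


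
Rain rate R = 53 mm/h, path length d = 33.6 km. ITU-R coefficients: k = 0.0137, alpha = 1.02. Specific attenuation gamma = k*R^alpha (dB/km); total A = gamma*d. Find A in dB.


gamma = 0.0137 * 53^1.02 = 0.786108 dB/km
A = 0.786108 * 33.6 = 26.41 dB

26.41 dB


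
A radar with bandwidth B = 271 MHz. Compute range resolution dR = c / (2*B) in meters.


dR = 3e8 / (2 * 271000000.0) = 0.55 m

0.55 m


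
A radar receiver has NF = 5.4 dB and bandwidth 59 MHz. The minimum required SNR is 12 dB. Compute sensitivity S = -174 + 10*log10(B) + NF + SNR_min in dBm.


10*log10(59000000.0) = 77.71
S = -174 + 77.71 + 5.4 + 12 = -78.9 dBm

-78.9 dBm


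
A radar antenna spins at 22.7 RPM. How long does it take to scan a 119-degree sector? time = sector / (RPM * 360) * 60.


t = 119 / (22.7 * 360) * 60 = 0.87 s

0.87 s


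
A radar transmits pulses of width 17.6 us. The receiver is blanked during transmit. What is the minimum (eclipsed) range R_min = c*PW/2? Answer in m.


R_min = 3e8 * 17.6e-6 / 2 = 2640.0 m

2640.0 m


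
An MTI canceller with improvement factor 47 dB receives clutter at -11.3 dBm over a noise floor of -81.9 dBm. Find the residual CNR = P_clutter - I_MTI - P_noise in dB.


CNR = -11.3 - 47 - (-81.9) = 23.6 dB

23.6 dB


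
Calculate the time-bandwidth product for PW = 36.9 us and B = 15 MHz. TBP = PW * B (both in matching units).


TBP = 36.9 * 15 = 553.5

553.5


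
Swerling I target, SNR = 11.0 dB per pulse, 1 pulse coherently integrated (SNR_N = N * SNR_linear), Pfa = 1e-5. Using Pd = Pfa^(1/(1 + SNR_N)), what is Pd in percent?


SNR_lin = 10^(11.0/10) = 12.58925
SNR_N = 1 * 12.58925 = 12.58925
1/(1 + SNR_N) = 1/13.58925 = 0.0735876
Pd = (1e-5)^0.0735876 = 0.42861
Pd = 42.9%

42.9%


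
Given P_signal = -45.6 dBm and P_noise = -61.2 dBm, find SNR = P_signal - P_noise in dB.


SNR = -45.6 - (-61.2) = 15.6 dB

15.6 dB


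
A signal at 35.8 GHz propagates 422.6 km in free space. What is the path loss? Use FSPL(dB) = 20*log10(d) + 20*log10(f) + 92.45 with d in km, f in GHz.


20*log10(422.6) = 52.52
20*log10(35.8) = 31.08
FSPL = 176.0 dB

176.0 dB


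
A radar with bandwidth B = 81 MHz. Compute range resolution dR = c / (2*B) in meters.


dR = 3e8 / (2 * 81000000.0) = 1.85 m

1.85 m


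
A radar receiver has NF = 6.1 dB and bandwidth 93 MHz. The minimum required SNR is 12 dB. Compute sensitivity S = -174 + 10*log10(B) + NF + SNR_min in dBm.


10*log10(93000000.0) = 79.68
S = -174 + 79.68 + 6.1 + 12 = -76.2 dBm

-76.2 dBm


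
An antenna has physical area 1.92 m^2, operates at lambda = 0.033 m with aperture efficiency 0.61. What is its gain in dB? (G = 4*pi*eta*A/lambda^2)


G_linear = 4*pi*0.61*1.92/0.033^2 = 13514.91
G_dB = 10*log10(13514.91) = 41.3 dB

41.3 dB


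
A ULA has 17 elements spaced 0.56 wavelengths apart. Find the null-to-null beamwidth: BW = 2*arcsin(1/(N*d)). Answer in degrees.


1/(N*d) = 1/(17*0.56) = 0.105042
BW = 2*arcsin(0.105042) = 12.1 degrees

12.1 degrees


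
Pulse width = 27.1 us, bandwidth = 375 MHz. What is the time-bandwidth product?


TBP = 27.1 * 375 = 10162.5

10162.5


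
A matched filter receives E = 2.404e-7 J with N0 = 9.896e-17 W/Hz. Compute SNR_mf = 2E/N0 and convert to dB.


SNR_lin = 2 * 2.404e-7 / 9.896e-17 = 4.859e9
SNR_dB = 10*log10(4.859e9) = 96.9 dB

96.9 dB


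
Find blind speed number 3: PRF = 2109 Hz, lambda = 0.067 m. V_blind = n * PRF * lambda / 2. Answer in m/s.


V_blind = 3 * 2109 * 0.067 / 2 = 212.0 m/s

212.0 m/s


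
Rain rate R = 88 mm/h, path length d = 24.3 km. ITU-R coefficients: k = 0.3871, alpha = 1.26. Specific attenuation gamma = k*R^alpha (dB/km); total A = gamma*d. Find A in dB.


gamma = 0.3871 * 88^1.26 = 109.111704 dB/km
A = 109.111704 * 24.3 = 2651.41 dB

2651.41 dB


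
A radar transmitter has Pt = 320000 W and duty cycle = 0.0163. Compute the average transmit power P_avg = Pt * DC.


P_avg = 320000 * 0.0163 = 5216.0 W

5216.0 W


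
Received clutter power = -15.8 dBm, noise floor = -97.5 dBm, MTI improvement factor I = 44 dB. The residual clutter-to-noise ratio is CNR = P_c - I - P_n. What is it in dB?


CNR = -15.8 - 44 - (-97.5) = 37.7 dB

37.7 dB


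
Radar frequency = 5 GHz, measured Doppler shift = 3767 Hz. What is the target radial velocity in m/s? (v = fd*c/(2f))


v = 3767 * 3e8 / (2 * 5000000000.0) = 113.0 m/s

113.0 m/s


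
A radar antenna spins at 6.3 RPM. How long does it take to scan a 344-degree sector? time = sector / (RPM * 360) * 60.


t = 344 / (6.3 * 360) * 60 = 9.1 s

9.1 s


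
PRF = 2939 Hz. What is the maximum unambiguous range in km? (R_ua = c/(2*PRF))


R_ua = 3e8 / (2 * 2939) = 51037.8 m = 51.0 km

51.0 km


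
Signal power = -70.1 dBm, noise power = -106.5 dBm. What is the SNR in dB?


SNR = -70.1 - (-106.5) = 36.4 dB

36.4 dB


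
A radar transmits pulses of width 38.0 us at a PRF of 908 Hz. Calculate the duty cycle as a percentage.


DC = 38.0e-6 * 908 * 100 = 3.45%

3.45%


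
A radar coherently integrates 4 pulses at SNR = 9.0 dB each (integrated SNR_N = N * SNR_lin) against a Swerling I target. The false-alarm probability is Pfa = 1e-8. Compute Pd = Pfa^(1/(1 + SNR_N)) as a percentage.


SNR_lin = 10^(9.0/10) = 7.94328
SNR_N = 4 * 7.94328 = 31.77312
1/(1 + SNR_N) = 1/32.77312 = 0.0305128
Pd = (1e-8)^0.0305128 = 0.57003
Pd = 57.0%

57.0%


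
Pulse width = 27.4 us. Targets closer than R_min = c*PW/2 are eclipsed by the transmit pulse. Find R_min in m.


R_min = 3e8 * 27.4e-6 / 2 = 4110.0 m

4110.0 m


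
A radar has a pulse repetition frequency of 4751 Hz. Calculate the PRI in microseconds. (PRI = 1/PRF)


PRI = 1/4751 = 0.000210482 s = 210.5 us

210.5 us


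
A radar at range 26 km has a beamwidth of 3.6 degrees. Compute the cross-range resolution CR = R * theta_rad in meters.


BW_rad = 0.062831853
CR = 26000 * 0.062831853 = 1633.6 m

1633.6 m


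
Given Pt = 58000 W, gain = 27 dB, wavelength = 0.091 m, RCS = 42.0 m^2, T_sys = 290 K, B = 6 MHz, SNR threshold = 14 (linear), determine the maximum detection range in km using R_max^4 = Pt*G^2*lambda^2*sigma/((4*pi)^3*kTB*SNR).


G_lin = 10^(27/10) = 501.187234
R^4 = 58000 * 501.187234^2 * 0.091^2 * 42.0 / ((4*pi)^3 * 1.38e-23 * 290 * 6000000.0 * 14)
R^4 = 7.59581e18 m^4
R_max = (7.59581e18)^(1/4) = 52498.1 m = 52.5 km

52.5 km
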